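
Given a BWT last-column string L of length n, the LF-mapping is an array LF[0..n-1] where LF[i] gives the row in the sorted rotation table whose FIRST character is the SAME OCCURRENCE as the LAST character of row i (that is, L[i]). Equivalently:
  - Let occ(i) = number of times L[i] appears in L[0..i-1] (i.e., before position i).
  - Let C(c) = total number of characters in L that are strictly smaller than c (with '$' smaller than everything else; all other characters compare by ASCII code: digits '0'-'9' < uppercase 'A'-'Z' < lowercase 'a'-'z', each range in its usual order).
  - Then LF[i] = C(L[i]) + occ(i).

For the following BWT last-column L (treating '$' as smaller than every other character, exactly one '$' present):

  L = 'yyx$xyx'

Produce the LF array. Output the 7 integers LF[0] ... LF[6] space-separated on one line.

Char counts: '$':1, 'x':3, 'y':3
C (first-col start): C('$')=0, C('x')=1, C('y')=4
L[0]='y': occ=0, LF[0]=C('y')+0=4+0=4
L[1]='y': occ=1, LF[1]=C('y')+1=4+1=5
L[2]='x': occ=0, LF[2]=C('x')+0=1+0=1
L[3]='$': occ=0, LF[3]=C('$')+0=0+0=0
L[4]='x': occ=1, LF[4]=C('x')+1=1+1=2
L[5]='y': occ=2, LF[5]=C('y')+2=4+2=6
L[6]='x': occ=2, LF[6]=C('x')+2=1+2=3

Answer: 4 5 1 0 2 6 3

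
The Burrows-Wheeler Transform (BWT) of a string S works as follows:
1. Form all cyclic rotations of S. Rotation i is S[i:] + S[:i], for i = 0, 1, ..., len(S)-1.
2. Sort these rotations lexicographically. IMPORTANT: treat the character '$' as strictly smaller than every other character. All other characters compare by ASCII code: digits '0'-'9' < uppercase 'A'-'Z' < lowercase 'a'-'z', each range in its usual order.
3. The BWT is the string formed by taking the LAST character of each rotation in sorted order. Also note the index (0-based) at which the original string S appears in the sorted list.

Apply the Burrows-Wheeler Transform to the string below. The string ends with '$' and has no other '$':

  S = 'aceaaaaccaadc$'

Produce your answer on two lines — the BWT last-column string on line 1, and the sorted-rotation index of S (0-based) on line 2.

Answer: ceaaca$adcaaac
6

Derivation:
All 14 rotations (rotation i = S[i:]+S[:i]):
  rot[0] = aceaaaaccaadc$
  rot[1] = ceaaaaccaadc$a
  rot[2] = eaaaaccaadc$ac
  rot[3] = aaaaccaadc$ace
  rot[4] = aaaccaadc$acea
  rot[5] = aaccaadc$aceaa
  rot[6] = accaadc$aceaaa
  rot[7] = ccaadc$aceaaaa
  rot[8] = caadc$aceaaaac
  rot[9] = aadc$aceaaaacc
  rot[10] = adc$aceaaaacca
  rot[11] = dc$aceaaaaccaa
  rot[12] = c$aceaaaaccaad
  rot[13] = $aceaaaaccaadc
Sorted (with $ < everything):
  sorted[0] = $aceaaaaccaadc  (last char: 'c')
  sorted[1] = aaaaccaadc$ace  (last char: 'e')
  sorted[2] = aaaccaadc$acea  (last char: 'a')
  sorted[3] = aaccaadc$aceaa  (last char: 'a')
  sorted[4] = aadc$aceaaaacc  (last char: 'c')
  sorted[5] = accaadc$aceaaa  (last char: 'a')
  sorted[6] = aceaaaaccaadc$  (last char: '$')
  sorted[7] = adc$aceaaaacca  (last char: 'a')
  sorted[8] = c$aceaaaaccaad  (last char: 'd')
  sorted[9] = caadc$aceaaaac  (last char: 'c')
  sorted[10] = ccaadc$aceaaaa  (last char: 'a')
  sorted[11] = ceaaaaccaadc$a  (last char: 'a')
  sorted[12] = dc$aceaaaaccaa  (last char: 'a')
  sorted[13] = eaaaaccaadc$ac  (last char: 'c')
Last column: ceaaca$adcaaac
Original string S is at sorted index 6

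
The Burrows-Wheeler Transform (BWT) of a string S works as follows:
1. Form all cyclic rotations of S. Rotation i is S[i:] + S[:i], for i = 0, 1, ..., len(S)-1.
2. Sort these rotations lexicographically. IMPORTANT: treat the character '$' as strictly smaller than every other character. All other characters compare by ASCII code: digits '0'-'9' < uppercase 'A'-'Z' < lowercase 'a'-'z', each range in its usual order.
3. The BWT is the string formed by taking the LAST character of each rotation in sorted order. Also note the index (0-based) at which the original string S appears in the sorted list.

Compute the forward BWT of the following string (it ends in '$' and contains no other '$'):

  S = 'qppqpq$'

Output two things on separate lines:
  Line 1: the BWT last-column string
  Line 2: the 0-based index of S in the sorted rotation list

Answer: qqqpp$p
5

Derivation:
All 7 rotations (rotation i = S[i:]+S[:i]):
  rot[0] = qppqpq$
  rot[1] = ppqpq$q
  rot[2] = pqpq$qp
  rot[3] = qpq$qpp
  rot[4] = pq$qppq
  rot[5] = q$qppqp
  rot[6] = $qppqpq
Sorted (with $ < everything):
  sorted[0] = $qppqpq  (last char: 'q')
  sorted[1] = ppqpq$q  (last char: 'q')
  sorted[2] = pq$qppq  (last char: 'q')
  sorted[3] = pqpq$qp  (last char: 'p')
  sorted[4] = q$qppqp  (last char: 'p')
  sorted[5] = qppqpq$  (last char: '$')
  sorted[6] = qpq$qpp  (last char: 'p')
Last column: qqqpp$p
Original string S is at sorted index 5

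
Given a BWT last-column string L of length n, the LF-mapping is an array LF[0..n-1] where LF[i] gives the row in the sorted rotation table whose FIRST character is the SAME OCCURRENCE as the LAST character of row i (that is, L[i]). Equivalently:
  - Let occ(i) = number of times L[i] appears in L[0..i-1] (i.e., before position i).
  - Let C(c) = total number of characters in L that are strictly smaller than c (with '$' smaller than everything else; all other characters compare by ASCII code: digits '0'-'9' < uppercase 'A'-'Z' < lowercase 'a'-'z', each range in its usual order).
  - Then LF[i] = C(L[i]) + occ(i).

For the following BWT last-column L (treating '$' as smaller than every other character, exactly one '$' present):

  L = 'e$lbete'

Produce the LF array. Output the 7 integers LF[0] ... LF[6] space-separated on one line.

Answer: 2 0 5 1 3 6 4

Derivation:
Char counts: '$':1, 'b':1, 'e':3, 'l':1, 't':1
C (first-col start): C('$')=0, C('b')=1, C('e')=2, C('l')=5, C('t')=6
L[0]='e': occ=0, LF[0]=C('e')+0=2+0=2
L[1]='$': occ=0, LF[1]=C('$')+0=0+0=0
L[2]='l': occ=0, LF[2]=C('l')+0=5+0=5
L[3]='b': occ=0, LF[3]=C('b')+0=1+0=1
L[4]='e': occ=1, LF[4]=C('e')+1=2+1=3
L[5]='t': occ=0, LF[5]=C('t')+0=6+0=6
L[6]='e': occ=2, LF[6]=C('e')+2=2+2=4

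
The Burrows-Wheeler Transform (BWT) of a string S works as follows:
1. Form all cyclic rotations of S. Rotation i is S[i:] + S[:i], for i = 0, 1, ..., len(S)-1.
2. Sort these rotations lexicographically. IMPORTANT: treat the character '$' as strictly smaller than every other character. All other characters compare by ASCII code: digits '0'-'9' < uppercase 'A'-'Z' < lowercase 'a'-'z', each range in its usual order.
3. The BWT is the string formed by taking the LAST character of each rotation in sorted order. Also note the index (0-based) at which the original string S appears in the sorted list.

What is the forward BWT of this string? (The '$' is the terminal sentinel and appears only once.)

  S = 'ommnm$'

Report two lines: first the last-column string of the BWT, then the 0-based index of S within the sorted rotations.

Answer: mnomm$
5

Derivation:
All 6 rotations (rotation i = S[i:]+S[:i]):
  rot[0] = ommnm$
  rot[1] = mmnm$o
  rot[2] = mnm$om
  rot[3] = nm$omm
  rot[4] = m$ommn
  rot[5] = $ommnm
Sorted (with $ < everything):
  sorted[0] = $ommnm  (last char: 'm')
  sorted[1] = m$ommn  (last char: 'n')
  sorted[2] = mmnm$o  (last char: 'o')
  sorted[3] = mnm$om  (last char: 'm')
  sorted[4] = nm$omm  (last char: 'm')
  sorted[5] = ommnm$  (last char: '$')
Last column: mnomm$
Original string S is at sorted index 5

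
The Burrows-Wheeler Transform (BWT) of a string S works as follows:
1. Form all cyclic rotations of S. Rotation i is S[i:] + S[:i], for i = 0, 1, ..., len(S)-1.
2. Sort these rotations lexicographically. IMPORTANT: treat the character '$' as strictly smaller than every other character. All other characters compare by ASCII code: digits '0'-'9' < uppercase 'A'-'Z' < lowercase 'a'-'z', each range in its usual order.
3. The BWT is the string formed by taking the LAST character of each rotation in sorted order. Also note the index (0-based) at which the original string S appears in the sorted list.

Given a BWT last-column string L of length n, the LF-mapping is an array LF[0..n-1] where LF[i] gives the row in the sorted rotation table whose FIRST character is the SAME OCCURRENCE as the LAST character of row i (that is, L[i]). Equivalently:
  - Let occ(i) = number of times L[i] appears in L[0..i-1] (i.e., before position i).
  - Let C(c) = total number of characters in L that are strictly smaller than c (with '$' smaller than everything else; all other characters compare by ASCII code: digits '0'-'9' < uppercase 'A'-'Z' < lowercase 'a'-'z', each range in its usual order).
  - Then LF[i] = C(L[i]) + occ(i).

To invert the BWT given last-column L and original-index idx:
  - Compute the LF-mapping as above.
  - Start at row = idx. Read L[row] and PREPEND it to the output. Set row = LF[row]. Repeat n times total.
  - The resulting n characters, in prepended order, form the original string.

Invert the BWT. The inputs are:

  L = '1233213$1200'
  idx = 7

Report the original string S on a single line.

LF mapping: 3 6 9 10 7 4 11 0 5 8 1 2
Walk LF starting at row 7, prepending L[row]:
  step 1: row=7, L[7]='$', prepend. Next row=LF[7]=0
  step 2: row=0, L[0]='1', prepend. Next row=LF[0]=3
  step 3: row=3, L[3]='3', prepend. Next row=LF[3]=10
  step 4: row=10, L[10]='0', prepend. Next row=LF[10]=1
  step 5: row=1, L[1]='2', prepend. Next row=LF[1]=6
  step 6: row=6, L[6]='3', prepend. Next row=LF[6]=11
  step 7: row=11, L[11]='0', prepend. Next row=LF[11]=2
  step 8: row=2, L[2]='3', prepend. Next row=LF[2]=9
  step 9: row=9, L[9]='2', prepend. Next row=LF[9]=8
  step 10: row=8, L[8]='1', prepend. Next row=LF[8]=5
  step 11: row=5, L[5]='1', prepend. Next row=LF[5]=4
  step 12: row=4, L[4]='2', prepend. Next row=LF[4]=7
Reversed output: 21123032031$

Answer: 21123032031$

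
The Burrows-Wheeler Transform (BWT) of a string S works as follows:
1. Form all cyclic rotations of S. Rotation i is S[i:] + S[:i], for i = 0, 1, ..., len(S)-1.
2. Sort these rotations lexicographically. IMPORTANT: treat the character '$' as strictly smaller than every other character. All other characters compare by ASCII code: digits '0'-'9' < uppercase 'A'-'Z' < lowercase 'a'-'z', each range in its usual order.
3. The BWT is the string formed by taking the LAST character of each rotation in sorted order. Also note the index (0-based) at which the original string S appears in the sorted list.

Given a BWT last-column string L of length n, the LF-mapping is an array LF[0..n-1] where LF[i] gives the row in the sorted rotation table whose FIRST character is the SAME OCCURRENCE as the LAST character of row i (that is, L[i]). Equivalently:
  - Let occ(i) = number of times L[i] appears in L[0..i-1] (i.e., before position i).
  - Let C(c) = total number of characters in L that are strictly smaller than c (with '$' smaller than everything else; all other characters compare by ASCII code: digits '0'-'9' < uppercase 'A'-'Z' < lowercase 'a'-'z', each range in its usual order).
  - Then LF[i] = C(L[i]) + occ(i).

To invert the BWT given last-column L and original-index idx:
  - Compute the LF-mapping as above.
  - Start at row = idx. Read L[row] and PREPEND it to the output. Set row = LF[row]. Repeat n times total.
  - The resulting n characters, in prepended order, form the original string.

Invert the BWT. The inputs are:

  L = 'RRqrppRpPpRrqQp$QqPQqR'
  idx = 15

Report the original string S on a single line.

Answer: ppRRrpQqPqqpQqrQpRPRR$

Derivation:
LF mapping: 6 7 16 20 11 12 8 13 1 14 9 21 17 3 15 0 4 18 2 5 19 10
Walk LF starting at row 15, prepending L[row]:
  step 1: row=15, L[15]='$', prepend. Next row=LF[15]=0
  step 2: row=0, L[0]='R', prepend. Next row=LF[0]=6
  step 3: row=6, L[6]='R', prepend. Next row=LF[6]=8
  step 4: row=8, L[8]='P', prepend. Next row=LF[8]=1
  step 5: row=1, L[1]='R', prepend. Next row=LF[1]=7
  step 6: row=7, L[7]='p', prepend. Next row=LF[7]=13
  step 7: row=13, L[13]='Q', prepend. Next row=LF[13]=3
  step 8: row=3, L[3]='r', prepend. Next row=LF[3]=20
  step 9: row=20, L[20]='q', prepend. Next row=LF[20]=19
  step 10: row=19, L[19]='Q', prepend. Next row=LF[19]=5
  step 11: row=5, L[5]='p', prepend. Next row=LF[5]=12
  step 12: row=12, L[12]='q', prepend. Next row=LF[12]=17
  step 13: row=17, L[17]='q', prepend. Next row=LF[17]=18
  step 14: row=18, L[18]='P', prepend. Next row=LF[18]=2
  step 15: row=2, L[2]='q', prepend. Next row=LF[2]=16
  step 16: row=16, L[16]='Q', prepend. Next row=LF[16]=4
  step 17: row=4, L[4]='p', prepend. Next row=LF[4]=11
  step 18: row=11, L[11]='r', prepend. Next row=LF[11]=21
  step 19: row=21, L[21]='R', prepend. Next row=LF[21]=10
  step 20: row=10, L[10]='R', prepend. Next row=LF[10]=9
  step 21: row=9, L[9]='p', prepend. Next row=LF[9]=14
  step 22: row=14, L[14]='p', prepend. Next row=LF[14]=15
Reversed output: ppRRrpQqPqqpQqrQpRPRR$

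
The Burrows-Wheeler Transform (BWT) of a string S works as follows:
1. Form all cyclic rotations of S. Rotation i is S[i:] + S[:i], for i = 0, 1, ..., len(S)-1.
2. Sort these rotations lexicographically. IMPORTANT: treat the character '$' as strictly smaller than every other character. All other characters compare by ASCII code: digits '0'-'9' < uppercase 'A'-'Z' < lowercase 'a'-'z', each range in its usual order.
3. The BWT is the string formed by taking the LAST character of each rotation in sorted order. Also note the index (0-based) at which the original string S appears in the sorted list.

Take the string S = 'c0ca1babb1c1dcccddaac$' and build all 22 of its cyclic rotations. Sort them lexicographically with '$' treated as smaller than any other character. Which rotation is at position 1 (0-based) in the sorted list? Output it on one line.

Answer: 0ca1babb1c1dcccddaac$c

Derivation:
All 22 rotations (rotation i = S[i:]+S[:i]):
  rot[0] = c0ca1babb1c1dcccddaac$
  rot[1] = 0ca1babb1c1dcccddaac$c
  rot[2] = ca1babb1c1dcccddaac$c0
  rot[3] = a1babb1c1dcccddaac$c0c
  rot[4] = 1babb1c1dcccddaac$c0ca
  rot[5] = babb1c1dcccddaac$c0ca1
  rot[6] = abb1c1dcccddaac$c0ca1b
  rot[7] = bb1c1dcccddaac$c0ca1ba
  rot[8] = b1c1dcccddaac$c0ca1bab
  rot[9] = 1c1dcccddaac$c0ca1babb
  rot[10] = c1dcccddaac$c0ca1babb1
  rot[11] = 1dcccddaac$c0ca1babb1c
  rot[12] = dcccddaac$c0ca1babb1c1
  rot[13] = cccddaac$c0ca1babb1c1d
  rot[14] = ccddaac$c0ca1babb1c1dc
  rot[15] = cddaac$c0ca1babb1c1dcc
  rot[16] = ddaac$c0ca1babb1c1dccc
  rot[17] = daac$c0ca1babb1c1dcccd
  rot[18] = aac$c0ca1babb1c1dcccdd
  rot[19] = ac$c0ca1babb1c1dcccdda
  rot[20] = c$c0ca1babb1c1dcccddaa
  rot[21] = $c0ca1babb1c1dcccddaac
Sorted (with $ < everything):
  sorted[0] = $c0ca1babb1c1dcccddaac
  sorted[1] = 0ca1babb1c1dcccddaac$c
  sorted[2] = 1babb1c1dcccddaac$c0ca
  sorted[3] = 1c1dcccddaac$c0ca1babb
  sorted[4] = 1dcccddaac$c0ca1babb1c
  sorted[5] = a1babb1c1dcccddaac$c0c
  sorted[6] = aac$c0ca1babb1c1dcccdd
  sorted[7] = abb1c1dcccddaac$c0ca1b
  sorted[8] = ac$c0ca1babb1c1dcccdda
  sorted[9] = b1c1dcccddaac$c0ca1bab
  sorted[10] = babb1c1dcccddaac$c0ca1
  sorted[11] = bb1c1dcccddaac$c0ca1ba
  sorted[12] = c$c0ca1babb1c1dcccddaa
  sorted[13] = c0ca1babb1c1dcccddaac$
  sorted[14] = c1dcccddaac$c0ca1babb1
  sorted[15] = ca1babb1c1dcccddaac$c0
  sorted[16] = cccddaac$c0ca1babb1c1d
  sorted[17] = ccddaac$c0ca1babb1c1dc
  sorted[18] = cddaac$c0ca1babb1c1dcc
  sorted[19] = daac$c0ca1babb1c1dcccd
  sorted[20] = dcccddaac$c0ca1babb1c1
  sorted[21] = ddaac$c0ca1babb1c1dccc
sorted[1] = 0ca1babb1c1dcccddaac$c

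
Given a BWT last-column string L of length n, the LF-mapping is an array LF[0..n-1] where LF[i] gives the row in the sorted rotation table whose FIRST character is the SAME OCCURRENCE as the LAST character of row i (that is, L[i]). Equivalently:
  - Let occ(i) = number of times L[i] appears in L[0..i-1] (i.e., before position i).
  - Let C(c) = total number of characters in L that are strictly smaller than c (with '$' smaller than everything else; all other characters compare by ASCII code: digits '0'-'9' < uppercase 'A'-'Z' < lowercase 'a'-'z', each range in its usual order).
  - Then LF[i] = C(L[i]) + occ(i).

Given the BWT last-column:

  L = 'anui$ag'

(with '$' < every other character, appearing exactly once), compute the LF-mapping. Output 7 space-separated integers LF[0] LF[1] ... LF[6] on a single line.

Char counts: '$':1, 'a':2, 'g':1, 'i':1, 'n':1, 'u':1
C (first-col start): C('$')=0, C('a')=1, C('g')=3, C('i')=4, C('n')=5, C('u')=6
L[0]='a': occ=0, LF[0]=C('a')+0=1+0=1
L[1]='n': occ=0, LF[1]=C('n')+0=5+0=5
L[2]='u': occ=0, LF[2]=C('u')+0=6+0=6
L[3]='i': occ=0, LF[3]=C('i')+0=4+0=4
L[4]='$': occ=0, LF[4]=C('$')+0=0+0=0
L[5]='a': occ=1, LF[5]=C('a')+1=1+1=2
L[6]='g': occ=0, LF[6]=C('g')+0=3+0=3

Answer: 1 5 6 4 0 2 3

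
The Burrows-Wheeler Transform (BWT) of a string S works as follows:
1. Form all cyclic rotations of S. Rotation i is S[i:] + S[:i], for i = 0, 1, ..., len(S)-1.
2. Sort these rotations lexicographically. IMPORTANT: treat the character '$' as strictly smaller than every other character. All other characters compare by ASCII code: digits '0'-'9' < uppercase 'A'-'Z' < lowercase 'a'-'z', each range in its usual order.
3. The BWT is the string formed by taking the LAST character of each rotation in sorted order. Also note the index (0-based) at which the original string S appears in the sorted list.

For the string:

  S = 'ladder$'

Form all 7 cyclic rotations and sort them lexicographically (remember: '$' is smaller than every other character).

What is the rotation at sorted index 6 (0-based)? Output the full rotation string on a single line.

Answer: r$ladde

Derivation:
All 7 rotations (rotation i = S[i:]+S[:i]):
  rot[0] = ladder$
  rot[1] = adder$l
  rot[2] = dder$la
  rot[3] = der$lad
  rot[4] = er$ladd
  rot[5] = r$ladde
  rot[6] = $ladder
Sorted (with $ < everything):
  sorted[0] = $ladder
  sorted[1] = adder$l
  sorted[2] = dder$la
  sorted[3] = der$lad
  sorted[4] = er$ladd
  sorted[5] = ladder$
  sorted[6] = r$ladde
sorted[6] = r$ladde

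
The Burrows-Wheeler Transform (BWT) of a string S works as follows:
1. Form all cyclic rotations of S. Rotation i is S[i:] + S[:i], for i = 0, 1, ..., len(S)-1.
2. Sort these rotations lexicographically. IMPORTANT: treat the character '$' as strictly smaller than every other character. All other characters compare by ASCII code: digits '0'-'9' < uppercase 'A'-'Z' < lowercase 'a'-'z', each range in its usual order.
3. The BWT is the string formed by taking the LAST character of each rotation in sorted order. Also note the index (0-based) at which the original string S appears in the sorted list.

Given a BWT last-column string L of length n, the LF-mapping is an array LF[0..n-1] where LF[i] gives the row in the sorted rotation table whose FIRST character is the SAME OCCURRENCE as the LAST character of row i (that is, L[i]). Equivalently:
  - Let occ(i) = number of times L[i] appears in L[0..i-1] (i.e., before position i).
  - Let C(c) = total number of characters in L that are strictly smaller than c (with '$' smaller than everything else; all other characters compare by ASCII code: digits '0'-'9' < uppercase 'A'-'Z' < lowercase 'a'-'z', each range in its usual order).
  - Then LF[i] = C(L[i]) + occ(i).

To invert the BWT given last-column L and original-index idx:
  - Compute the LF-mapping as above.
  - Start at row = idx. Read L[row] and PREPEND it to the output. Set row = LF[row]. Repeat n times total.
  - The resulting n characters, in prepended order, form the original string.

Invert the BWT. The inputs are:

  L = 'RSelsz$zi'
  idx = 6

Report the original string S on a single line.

LF mapping: 1 2 3 5 6 7 0 8 4
Walk LF starting at row 6, prepending L[row]:
  step 1: row=6, L[6]='$', prepend. Next row=LF[6]=0
  step 2: row=0, L[0]='R', prepend. Next row=LF[0]=1
  step 3: row=1, L[1]='S', prepend. Next row=LF[1]=2
  step 4: row=2, L[2]='e', prepend. Next row=LF[2]=3
  step 5: row=3, L[3]='l', prepend. Next row=LF[3]=5
  step 6: row=5, L[5]='z', prepend. Next row=LF[5]=7
  step 7: row=7, L[7]='z', prepend. Next row=LF[7]=8
  step 8: row=8, L[8]='i', prepend. Next row=LF[8]=4
  step 9: row=4, L[4]='s', prepend. Next row=LF[4]=6
Reversed output: sizzleSR$

Answer: sizzleSR$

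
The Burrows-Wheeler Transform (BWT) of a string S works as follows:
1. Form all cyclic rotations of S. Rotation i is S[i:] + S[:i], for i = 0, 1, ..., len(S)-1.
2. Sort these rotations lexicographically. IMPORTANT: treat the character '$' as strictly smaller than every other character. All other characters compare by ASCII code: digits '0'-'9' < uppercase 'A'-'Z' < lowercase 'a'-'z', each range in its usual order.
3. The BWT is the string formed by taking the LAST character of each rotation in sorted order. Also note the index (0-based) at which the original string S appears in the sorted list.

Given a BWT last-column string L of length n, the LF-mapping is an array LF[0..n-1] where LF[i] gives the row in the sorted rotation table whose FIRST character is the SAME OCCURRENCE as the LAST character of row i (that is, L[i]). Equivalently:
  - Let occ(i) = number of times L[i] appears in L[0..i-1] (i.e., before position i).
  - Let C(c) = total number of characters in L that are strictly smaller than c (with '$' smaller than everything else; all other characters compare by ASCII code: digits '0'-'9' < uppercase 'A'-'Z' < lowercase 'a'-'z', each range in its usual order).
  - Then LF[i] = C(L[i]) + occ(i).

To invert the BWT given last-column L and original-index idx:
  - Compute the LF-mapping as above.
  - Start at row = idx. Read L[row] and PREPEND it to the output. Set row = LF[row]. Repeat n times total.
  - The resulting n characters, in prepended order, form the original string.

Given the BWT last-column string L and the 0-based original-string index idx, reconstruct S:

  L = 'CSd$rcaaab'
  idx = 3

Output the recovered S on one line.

LF mapping: 1 2 8 0 9 7 3 4 5 6
Walk LF starting at row 3, prepending L[row]:
  step 1: row=3, L[3]='$', prepend. Next row=LF[3]=0
  step 2: row=0, L[0]='C', prepend. Next row=LF[0]=1
  step 3: row=1, L[1]='S', prepend. Next row=LF[1]=2
  step 4: row=2, L[2]='d', prepend. Next row=LF[2]=8
  step 5: row=8, L[8]='a', prepend. Next row=LF[8]=5
  step 6: row=5, L[5]='c', prepend. Next row=LF[5]=7
  step 7: row=7, L[7]='a', prepend. Next row=LF[7]=4
  step 8: row=4, L[4]='r', prepend. Next row=LF[4]=9
  step 9: row=9, L[9]='b', prepend. Next row=LF[9]=6
  step 10: row=6, L[6]='a', prepend. Next row=LF[6]=3
Reversed output: abracadSC$

Answer: abracadSC$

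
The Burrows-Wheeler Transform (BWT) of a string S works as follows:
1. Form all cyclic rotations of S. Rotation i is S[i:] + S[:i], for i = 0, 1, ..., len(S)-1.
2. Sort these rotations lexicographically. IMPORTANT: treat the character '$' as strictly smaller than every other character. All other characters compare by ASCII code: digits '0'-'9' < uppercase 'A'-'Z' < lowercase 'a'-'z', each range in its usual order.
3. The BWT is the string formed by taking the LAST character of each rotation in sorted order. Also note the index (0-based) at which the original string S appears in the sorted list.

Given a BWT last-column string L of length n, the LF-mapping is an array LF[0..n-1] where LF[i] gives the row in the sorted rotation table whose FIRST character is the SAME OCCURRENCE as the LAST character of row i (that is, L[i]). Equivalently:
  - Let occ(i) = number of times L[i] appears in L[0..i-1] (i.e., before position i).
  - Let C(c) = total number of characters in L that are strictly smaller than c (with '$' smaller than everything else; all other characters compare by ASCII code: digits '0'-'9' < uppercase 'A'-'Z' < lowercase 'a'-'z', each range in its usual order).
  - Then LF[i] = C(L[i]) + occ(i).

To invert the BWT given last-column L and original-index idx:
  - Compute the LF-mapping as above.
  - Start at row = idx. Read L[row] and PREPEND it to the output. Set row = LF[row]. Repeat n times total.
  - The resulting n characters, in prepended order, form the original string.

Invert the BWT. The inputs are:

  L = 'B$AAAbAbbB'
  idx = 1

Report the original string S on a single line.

Answer: AAAABbbbB$

Derivation:
LF mapping: 5 0 1 2 3 7 4 8 9 6
Walk LF starting at row 1, prepending L[row]:
  step 1: row=1, L[1]='$', prepend. Next row=LF[1]=0
  step 2: row=0, L[0]='B', prepend. Next row=LF[0]=5
  step 3: row=5, L[5]='b', prepend. Next row=LF[5]=7
  step 4: row=7, L[7]='b', prepend. Next row=LF[7]=8
  step 5: row=8, L[8]='b', prepend. Next row=LF[8]=9
  step 6: row=9, L[9]='B', prepend. Next row=LF[9]=6
  step 7: row=6, L[6]='A', prepend. Next row=LF[6]=4
  step 8: row=4, L[4]='A', prepend. Next row=LF[4]=3
  step 9: row=3, L[3]='A', prepend. Next row=LF[3]=2
  step 10: row=2, L[2]='A', prepend. Next row=LF[2]=1
Reversed output: AAAABbbbB$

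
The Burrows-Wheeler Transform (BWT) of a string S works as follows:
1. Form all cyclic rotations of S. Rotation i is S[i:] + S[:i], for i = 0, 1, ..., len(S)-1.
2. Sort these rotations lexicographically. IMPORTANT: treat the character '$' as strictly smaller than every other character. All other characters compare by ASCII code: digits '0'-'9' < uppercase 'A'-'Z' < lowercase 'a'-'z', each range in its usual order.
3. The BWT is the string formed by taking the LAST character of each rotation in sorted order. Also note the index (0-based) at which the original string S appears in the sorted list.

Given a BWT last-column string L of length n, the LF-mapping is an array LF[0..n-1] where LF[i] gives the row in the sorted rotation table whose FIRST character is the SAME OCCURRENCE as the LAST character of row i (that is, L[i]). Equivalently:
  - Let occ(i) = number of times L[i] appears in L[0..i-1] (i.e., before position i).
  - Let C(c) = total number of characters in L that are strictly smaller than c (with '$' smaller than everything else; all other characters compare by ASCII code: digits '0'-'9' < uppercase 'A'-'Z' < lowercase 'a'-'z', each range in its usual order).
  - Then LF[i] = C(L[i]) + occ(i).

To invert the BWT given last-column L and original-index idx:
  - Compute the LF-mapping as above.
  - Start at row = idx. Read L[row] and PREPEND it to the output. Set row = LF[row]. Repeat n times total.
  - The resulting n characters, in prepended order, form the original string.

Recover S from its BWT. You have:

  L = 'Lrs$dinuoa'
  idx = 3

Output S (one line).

LF mapping: 1 7 8 0 3 4 5 9 6 2
Walk LF starting at row 3, prepending L[row]:
  step 1: row=3, L[3]='$', prepend. Next row=LF[3]=0
  step 2: row=0, L[0]='L', prepend. Next row=LF[0]=1
  step 3: row=1, L[1]='r', prepend. Next row=LF[1]=7
  step 4: row=7, L[7]='u', prepend. Next row=LF[7]=9
  step 5: row=9, L[9]='a', prepend. Next row=LF[9]=2
  step 6: row=2, L[2]='s', prepend. Next row=LF[2]=8
  step 7: row=8, L[8]='o', prepend. Next row=LF[8]=6
  step 8: row=6, L[6]='n', prepend. Next row=LF[6]=5
  step 9: row=5, L[5]='i', prepend. Next row=LF[5]=4
  step 10: row=4, L[4]='d', prepend. Next row=LF[4]=3
Reversed output: dinosaurL$

Answer: dinosaurL$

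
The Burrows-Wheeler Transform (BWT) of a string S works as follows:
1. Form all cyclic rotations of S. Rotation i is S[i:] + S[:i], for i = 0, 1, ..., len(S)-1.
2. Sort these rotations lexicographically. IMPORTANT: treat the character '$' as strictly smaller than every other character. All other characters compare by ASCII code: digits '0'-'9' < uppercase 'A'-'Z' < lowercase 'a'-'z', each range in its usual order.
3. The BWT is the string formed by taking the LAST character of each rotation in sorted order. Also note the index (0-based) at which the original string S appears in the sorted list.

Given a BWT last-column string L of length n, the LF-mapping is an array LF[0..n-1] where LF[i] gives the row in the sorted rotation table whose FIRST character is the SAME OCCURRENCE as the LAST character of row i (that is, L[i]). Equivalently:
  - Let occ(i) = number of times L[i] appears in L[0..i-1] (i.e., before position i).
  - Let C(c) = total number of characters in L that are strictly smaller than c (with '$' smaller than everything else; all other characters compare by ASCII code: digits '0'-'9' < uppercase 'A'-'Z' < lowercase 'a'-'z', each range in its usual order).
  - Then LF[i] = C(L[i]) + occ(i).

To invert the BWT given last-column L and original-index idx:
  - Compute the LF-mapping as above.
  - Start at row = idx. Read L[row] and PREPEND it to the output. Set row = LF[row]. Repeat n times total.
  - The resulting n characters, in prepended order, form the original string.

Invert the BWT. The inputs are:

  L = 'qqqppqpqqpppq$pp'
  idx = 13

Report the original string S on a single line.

LF mapping: 9 10 11 1 2 12 3 13 14 4 5 6 15 0 7 8
Walk LF starting at row 13, prepending L[row]:
  step 1: row=13, L[13]='$', prepend. Next row=LF[13]=0
  step 2: row=0, L[0]='q', prepend. Next row=LF[0]=9
  step 3: row=9, L[9]='p', prepend. Next row=LF[9]=4
  step 4: row=4, L[4]='p', prepend. Next row=LF[4]=2
  step 5: row=2, L[2]='q', prepend. Next row=LF[2]=11
  step 6: row=11, L[11]='p', prepend. Next row=LF[11]=6
  step 7: row=6, L[6]='p', prepend. Next row=LF[6]=3
  step 8: row=3, L[3]='p', prepend. Next row=LF[3]=1
  step 9: row=1, L[1]='q', prepend. Next row=LF[1]=10
  step 10: row=10, L[10]='p', prepend. Next row=LF[10]=5
  step 11: row=5, L[5]='q', prepend. Next row=LF[5]=12
  step 12: row=12, L[12]='q', prepend. Next row=LF[12]=15
  step 13: row=15, L[15]='p', prepend. Next row=LF[15]=8
  step 14: row=8, L[8]='q', prepend. Next row=LF[8]=14
  step 15: row=14, L[14]='p', prepend. Next row=LF[14]=7
  step 16: row=7, L[7]='q', prepend. Next row=LF[7]=13
Reversed output: qpqpqqpqpppqppq$

Answer: qpqpqqpqpppqppq$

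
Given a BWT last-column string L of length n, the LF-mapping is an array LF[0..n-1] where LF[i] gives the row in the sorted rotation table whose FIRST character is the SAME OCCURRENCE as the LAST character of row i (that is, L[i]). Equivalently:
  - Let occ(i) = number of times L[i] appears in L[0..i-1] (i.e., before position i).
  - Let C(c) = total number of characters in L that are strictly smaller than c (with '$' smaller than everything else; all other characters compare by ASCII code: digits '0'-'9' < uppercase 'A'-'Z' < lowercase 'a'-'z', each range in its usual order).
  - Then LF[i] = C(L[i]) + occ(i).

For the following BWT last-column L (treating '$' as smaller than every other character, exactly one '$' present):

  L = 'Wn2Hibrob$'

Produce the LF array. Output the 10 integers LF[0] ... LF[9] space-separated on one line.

Char counts: '$':1, '2':1, 'H':1, 'W':1, 'b':2, 'i':1, 'n':1, 'o':1, 'r':1
C (first-col start): C('$')=0, C('2')=1, C('H')=2, C('W')=3, C('b')=4, C('i')=6, C('n')=7, C('o')=8, C('r')=9
L[0]='W': occ=0, LF[0]=C('W')+0=3+0=3
L[1]='n': occ=0, LF[1]=C('n')+0=7+0=7
L[2]='2': occ=0, LF[2]=C('2')+0=1+0=1
L[3]='H': occ=0, LF[3]=C('H')+0=2+0=2
L[4]='i': occ=0, LF[4]=C('i')+0=6+0=6
L[5]='b': occ=0, LF[5]=C('b')+0=4+0=4
L[6]='r': occ=0, LF[6]=C('r')+0=9+0=9
L[7]='o': occ=0, LF[7]=C('o')+0=8+0=8
L[8]='b': occ=1, LF[8]=C('b')+1=4+1=5
L[9]='$': occ=0, LF[9]=C('$')+0=0+0=0

Answer: 3 7 1 2 6 4 9 8 5 0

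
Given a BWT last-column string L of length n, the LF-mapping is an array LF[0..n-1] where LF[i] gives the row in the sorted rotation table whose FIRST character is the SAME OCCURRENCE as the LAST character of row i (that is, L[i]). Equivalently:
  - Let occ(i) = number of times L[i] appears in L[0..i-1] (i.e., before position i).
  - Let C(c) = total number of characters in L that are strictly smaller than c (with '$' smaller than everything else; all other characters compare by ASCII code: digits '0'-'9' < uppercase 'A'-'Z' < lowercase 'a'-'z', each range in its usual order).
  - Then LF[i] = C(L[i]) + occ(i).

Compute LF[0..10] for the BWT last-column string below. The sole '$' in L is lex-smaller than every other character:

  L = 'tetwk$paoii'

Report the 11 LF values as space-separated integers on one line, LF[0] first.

Answer: 8 2 9 10 5 0 7 1 6 3 4

Derivation:
Char counts: '$':1, 'a':1, 'e':1, 'i':2, 'k':1, 'o':1, 'p':1, 't':2, 'w':1
C (first-col start): C('$')=0, C('a')=1, C('e')=2, C('i')=3, C('k')=5, C('o')=6, C('p')=7, C('t')=8, C('w')=10
L[0]='t': occ=0, LF[0]=C('t')+0=8+0=8
L[1]='e': occ=0, LF[1]=C('e')+0=2+0=2
L[2]='t': occ=1, LF[2]=C('t')+1=8+1=9
L[3]='w': occ=0, LF[3]=C('w')+0=10+0=10
L[4]='k': occ=0, LF[4]=C('k')+0=5+0=5
L[5]='$': occ=0, LF[5]=C('$')+0=0+0=0
L[6]='p': occ=0, LF[6]=C('p')+0=7+0=7
L[7]='a': occ=0, LF[7]=C('a')+0=1+0=1
L[8]='o': occ=0, LF[8]=C('o')+0=6+0=6
L[9]='i': occ=0, LF[9]=C('i')+0=3+0=3
L[10]='i': occ=1, LF[10]=C('i')+1=3+1=4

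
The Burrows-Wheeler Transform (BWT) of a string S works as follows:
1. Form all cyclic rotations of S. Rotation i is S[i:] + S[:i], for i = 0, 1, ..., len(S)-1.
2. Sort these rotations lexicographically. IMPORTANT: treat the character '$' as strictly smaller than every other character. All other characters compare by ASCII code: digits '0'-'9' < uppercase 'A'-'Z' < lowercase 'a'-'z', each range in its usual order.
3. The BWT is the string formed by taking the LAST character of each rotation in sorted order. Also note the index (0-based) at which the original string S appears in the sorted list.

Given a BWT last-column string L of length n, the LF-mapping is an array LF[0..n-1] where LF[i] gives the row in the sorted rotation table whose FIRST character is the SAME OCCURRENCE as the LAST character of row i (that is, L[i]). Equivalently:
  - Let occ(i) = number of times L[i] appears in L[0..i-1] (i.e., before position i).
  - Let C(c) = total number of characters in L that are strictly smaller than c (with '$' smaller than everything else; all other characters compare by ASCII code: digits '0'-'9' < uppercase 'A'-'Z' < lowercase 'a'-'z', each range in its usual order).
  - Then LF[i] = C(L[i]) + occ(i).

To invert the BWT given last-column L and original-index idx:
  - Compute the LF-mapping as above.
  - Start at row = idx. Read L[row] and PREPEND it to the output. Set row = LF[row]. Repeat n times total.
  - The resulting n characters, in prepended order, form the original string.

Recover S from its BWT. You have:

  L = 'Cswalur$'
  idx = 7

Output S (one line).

Answer: walrusC$

Derivation:
LF mapping: 1 5 7 2 3 6 4 0
Walk LF starting at row 7, prepending L[row]:
  step 1: row=7, L[7]='$', prepend. Next row=LF[7]=0
  step 2: row=0, L[0]='C', prepend. Next row=LF[0]=1
  step 3: row=1, L[1]='s', prepend. Next row=LF[1]=5
  step 4: row=5, L[5]='u', prepend. Next row=LF[5]=6
  step 5: row=6, L[6]='r', prepend. Next row=LF[6]=4
  step 6: row=4, L[4]='l', prepend. Next row=LF[4]=3
  step 7: row=3, L[3]='a', prepend. Next row=LF[3]=2
  step 8: row=2, L[2]='w', prepend. Next row=LF[2]=7
Reversed output: walrusC$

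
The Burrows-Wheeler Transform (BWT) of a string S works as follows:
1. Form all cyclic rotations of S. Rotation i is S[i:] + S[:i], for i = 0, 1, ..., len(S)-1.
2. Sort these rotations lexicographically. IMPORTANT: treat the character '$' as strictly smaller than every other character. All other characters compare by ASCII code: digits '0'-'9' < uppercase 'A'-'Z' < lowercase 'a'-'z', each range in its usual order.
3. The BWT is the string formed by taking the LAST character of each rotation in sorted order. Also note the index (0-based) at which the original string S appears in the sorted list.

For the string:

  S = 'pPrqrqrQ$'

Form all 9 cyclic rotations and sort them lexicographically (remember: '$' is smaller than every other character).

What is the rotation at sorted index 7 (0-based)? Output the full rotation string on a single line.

All 9 rotations (rotation i = S[i:]+S[:i]):
  rot[0] = pPrqrqrQ$
  rot[1] = PrqrqrQ$p
  rot[2] = rqrqrQ$pP
  rot[3] = qrqrQ$pPr
  rot[4] = rqrQ$pPrq
  rot[5] = qrQ$pPrqr
  rot[6] = rQ$pPrqrq
  rot[7] = Q$pPrqrqr
  rot[8] = $pPrqrqrQ
Sorted (with $ < everything):
  sorted[0] = $pPrqrqrQ
  sorted[1] = PrqrqrQ$p
  sorted[2] = Q$pPrqrqr
  sorted[3] = pPrqrqrQ$
  sorted[4] = qrQ$pPrqr
  sorted[5] = qrqrQ$pPr
  sorted[6] = rQ$pPrqrq
  sorted[7] = rqrQ$pPrq
  sorted[8] = rqrqrQ$pP
sorted[7] = rqrQ$pPrq

Answer: rqrQ$pPrq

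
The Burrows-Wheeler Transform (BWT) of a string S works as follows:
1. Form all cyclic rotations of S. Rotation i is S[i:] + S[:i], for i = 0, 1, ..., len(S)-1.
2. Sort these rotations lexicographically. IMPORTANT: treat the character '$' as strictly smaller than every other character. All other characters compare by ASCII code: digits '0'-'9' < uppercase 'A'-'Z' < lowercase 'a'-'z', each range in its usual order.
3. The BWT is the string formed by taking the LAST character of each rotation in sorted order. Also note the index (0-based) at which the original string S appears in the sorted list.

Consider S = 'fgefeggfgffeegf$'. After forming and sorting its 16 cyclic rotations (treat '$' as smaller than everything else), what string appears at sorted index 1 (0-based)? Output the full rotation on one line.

Answer: eegf$fgefeggfgff

Derivation:
All 16 rotations (rotation i = S[i:]+S[:i]):
  rot[0] = fgefeggfgffeegf$
  rot[1] = gefeggfgffeegf$f
  rot[2] = efeggfgffeegf$fg
  rot[3] = feggfgffeegf$fge
  rot[4] = eggfgffeegf$fgef
  rot[5] = ggfgffeegf$fgefe
  rot[6] = gfgffeegf$fgefeg
  rot[7] = fgffeegf$fgefegg
  rot[8] = gffeegf$fgefeggf
  rot[9] = ffeegf$fgefeggfg
  rot[10] = feegf$fgefeggfgf
  rot[11] = eegf$fgefeggfgff
  rot[12] = egf$fgefeggfgffe
  rot[13] = gf$fgefeggfgffee
  rot[14] = f$fgefeggfgffeeg
  rot[15] = $fgefeggfgffeegf
Sorted (with $ < everything):
  sorted[0] = $fgefeggfgffeegf
  sorted[1] = eegf$fgefeggfgff
  sorted[2] = efeggfgffeegf$fg
  sorted[3] = egf$fgefeggfgffe
  sorted[4] = eggfgffeegf$fgef
  sorted[5] = f$fgefeggfgffeeg
  sorted[6] = feegf$fgefeggfgf
  sorted[7] = feggfgffeegf$fge
  sorted[8] = ffeegf$fgefeggfg
  sorted[9] = fgefeggfgffeegf$
  sorted[10] = fgffeegf$fgefegg
  sorted[11] = gefeggfgffeegf$f
  sorted[12] = gf$fgefeggfgffee
  sorted[13] = gffeegf$fgefeggf
  sorted[14] = gfgffeegf$fgefeg
  sorted[15] = ggfgffeegf$fgefe
sorted[1] = eegf$fgefeggfgff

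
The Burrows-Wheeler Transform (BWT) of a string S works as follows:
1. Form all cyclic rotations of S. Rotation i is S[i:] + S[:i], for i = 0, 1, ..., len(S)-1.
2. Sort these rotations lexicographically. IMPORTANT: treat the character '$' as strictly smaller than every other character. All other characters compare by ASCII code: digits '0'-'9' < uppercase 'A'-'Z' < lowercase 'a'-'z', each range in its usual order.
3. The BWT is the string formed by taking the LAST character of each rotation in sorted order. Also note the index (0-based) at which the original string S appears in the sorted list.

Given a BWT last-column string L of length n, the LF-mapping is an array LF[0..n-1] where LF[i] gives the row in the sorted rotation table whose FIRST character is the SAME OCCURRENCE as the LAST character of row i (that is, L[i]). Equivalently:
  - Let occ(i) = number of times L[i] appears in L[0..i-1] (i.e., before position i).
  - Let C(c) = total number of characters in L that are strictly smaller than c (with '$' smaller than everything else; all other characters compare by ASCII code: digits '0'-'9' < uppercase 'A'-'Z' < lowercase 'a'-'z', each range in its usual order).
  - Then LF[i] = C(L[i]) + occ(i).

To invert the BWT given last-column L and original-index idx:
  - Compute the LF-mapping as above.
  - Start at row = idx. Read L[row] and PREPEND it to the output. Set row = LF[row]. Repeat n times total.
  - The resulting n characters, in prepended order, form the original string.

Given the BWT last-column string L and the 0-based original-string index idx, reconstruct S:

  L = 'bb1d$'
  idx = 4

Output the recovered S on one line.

Answer: db1b$

Derivation:
LF mapping: 2 3 1 4 0
Walk LF starting at row 4, prepending L[row]:
  step 1: row=4, L[4]='$', prepend. Next row=LF[4]=0
  step 2: row=0, L[0]='b', prepend. Next row=LF[0]=2
  step 3: row=2, L[2]='1', prepend. Next row=LF[2]=1
  step 4: row=1, L[1]='b', prepend. Next row=LF[1]=3
  step 5: row=3, L[3]='d', prepend. Next row=LF[3]=4
Reversed output: db1b$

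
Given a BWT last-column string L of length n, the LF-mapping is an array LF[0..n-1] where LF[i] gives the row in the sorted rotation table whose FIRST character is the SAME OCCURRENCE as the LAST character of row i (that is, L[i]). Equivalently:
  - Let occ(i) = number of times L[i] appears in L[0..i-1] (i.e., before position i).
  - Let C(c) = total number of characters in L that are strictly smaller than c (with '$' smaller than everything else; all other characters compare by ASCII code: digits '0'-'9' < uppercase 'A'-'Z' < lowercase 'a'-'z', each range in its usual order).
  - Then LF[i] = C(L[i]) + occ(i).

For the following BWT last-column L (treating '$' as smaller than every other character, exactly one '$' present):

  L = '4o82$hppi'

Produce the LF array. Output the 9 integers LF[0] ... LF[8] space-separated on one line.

Answer: 2 6 3 1 0 4 7 8 5

Derivation:
Char counts: '$':1, '2':1, '4':1, '8':1, 'h':1, 'i':1, 'o':1, 'p':2
C (first-col start): C('$')=0, C('2')=1, C('4')=2, C('8')=3, C('h')=4, C('i')=5, C('o')=6, C('p')=7
L[0]='4': occ=0, LF[0]=C('4')+0=2+0=2
L[1]='o': occ=0, LF[1]=C('o')+0=6+0=6
L[2]='8': occ=0, LF[2]=C('8')+0=3+0=3
L[3]='2': occ=0, LF[3]=C('2')+0=1+0=1
L[4]='$': occ=0, LF[4]=C('$')+0=0+0=0
L[5]='h': occ=0, LF[5]=C('h')+0=4+0=4
L[6]='p': occ=0, LF[6]=C('p')+0=7+0=7
L[7]='p': occ=1, LF[7]=C('p')+1=7+1=8
L[8]='i': occ=0, LF[8]=C('i')+0=5+0=5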